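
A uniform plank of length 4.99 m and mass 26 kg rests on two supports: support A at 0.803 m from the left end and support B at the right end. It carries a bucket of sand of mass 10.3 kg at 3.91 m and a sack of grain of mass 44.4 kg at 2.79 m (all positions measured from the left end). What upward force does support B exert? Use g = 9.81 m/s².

Taking torques about support A:
Beam weight: 26 × 9.81 = 255.1 N down at 2.495 m → arm 1.692 m, τ = 255.1 × 1.692 = 431.6 N·m clockwise.
Bucket of sand: 10.3 × 9.81 = 101 N down at 3.91 m → arm 3.107 m, τ = 101 × 3.107 = 313.8 N·m clockwise.
Sack of grain: 44.4 × 9.81 = 435.6 N down at 2.79 m → arm 1.987 m, τ = 435.6 × 1.987 = 865.5 N·m clockwise.
Net load moment about support A = 1611 N·m clockwise.
Reaction R at support B is upward at 4.99 m, arm 4.187 m → moment R × 4.187 counterclockwise.
Balancing moments: R × 4.187 = 1611, giving R = 385 N.

R_B ≈ 385 N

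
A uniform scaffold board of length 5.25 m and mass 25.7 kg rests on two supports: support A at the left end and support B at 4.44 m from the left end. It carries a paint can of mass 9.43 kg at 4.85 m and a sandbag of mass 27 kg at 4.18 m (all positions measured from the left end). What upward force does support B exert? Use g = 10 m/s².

Sum moments about support A (its reaction then has zero moment arm).
Beam weight: 25.7 × 10 = 257 N down at 2.625 m → arm 2.625 m, τ = 257 × 2.625 = 674.6 N·m clockwise.
Paint can: 9.43 × 10 = 94.3 N down at 4.85 m → arm 4.85 m, τ = 94.3 × 4.85 = 457.4 N·m clockwise.
Sandbag: 27 × 10 = 270 N down at 4.18 m → arm 4.18 m, τ = 270 × 4.18 = 1129 N·m clockwise.
Net load moment about support A = 2261 N·m clockwise.
Reaction R at support B is upward at 4.44 m, arm 4.44 m → moment R × 4.44 counterclockwise.
For rotational equilibrium, R × 4.44 = 2261, so R = 509 N.

R_B ≈ 509 N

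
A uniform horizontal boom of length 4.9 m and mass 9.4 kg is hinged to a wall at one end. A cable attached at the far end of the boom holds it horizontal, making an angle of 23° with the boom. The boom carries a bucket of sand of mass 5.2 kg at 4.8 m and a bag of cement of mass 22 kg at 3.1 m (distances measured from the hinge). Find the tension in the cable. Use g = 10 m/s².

T ≈ 607 N

Choose the hinge as the axis so the unknown hinge reaction has zero arm there.
Beam weight: 9.4 × 10 = 94 N down at 2.45 m → arm 2.45 m, τ = 94 × 2.45 = 230.3 N·m clockwise.
Bucket of sand: 5.2 × 10 = 52 N down at 4.8 m → arm 4.8 m, τ = 52 × 4.8 = 249.6 N·m clockwise.
Bag of cement: 22 × 10 = 220 N down at 3.1 m → arm 3.1 m, τ = 220 × 3.1 = 682 N·m clockwise.
Total clockwise load moment = 1162 N·m.
The cable tension T acts at 4.9 m; only its component perpendicular to the boom, T sinθ, produces torque. sin 23° = 0.3907.
Balancing moments: T × 4.9 × 0.3907 = 1162, giving T = 1162 / 1.914 = 607 N.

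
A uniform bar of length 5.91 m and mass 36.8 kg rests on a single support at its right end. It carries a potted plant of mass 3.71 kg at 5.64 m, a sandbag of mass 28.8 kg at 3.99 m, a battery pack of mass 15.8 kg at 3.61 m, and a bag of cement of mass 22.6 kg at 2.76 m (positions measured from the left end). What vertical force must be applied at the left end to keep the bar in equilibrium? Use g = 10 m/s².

About the right end:
Beam weight: 36.8 × 10 = 368 N down at 2.955 m → arm 2.955 m, τ = 368 × 2.955 = 1087 N·m counterclockwise.
Potted plant: 3.71 × 10 = 37.1 N down at 5.64 m → arm 0.27 m, τ = 37.1 × 0.27 = 10.02 N·m counterclockwise.
Sandbag: 28.8 × 10 = 288 N down at 3.99 m → arm 1.92 m, τ = 288 × 1.92 = 553 N·m counterclockwise.
Battery pack: 15.8 × 10 = 158 N down at 3.61 m → arm 2.3 m, τ = 158 × 2.3 = 363.4 N·m counterclockwise.
Bag of cement: 22.6 × 10 = 226 N down at 2.76 m → arm 3.15 m, τ = 226 × 3.15 = 711.9 N·m counterclockwise.
Net moment of the loads = 2725 N·m counterclockwise.
The upward force F acts at the left end, arm 5.91 m, giving F × 5.91 clockwise.
For rotational equilibrium, F × 5.91 = 2725, so F = 2725 / 5.91 = 461 N.

F ≈ 461 N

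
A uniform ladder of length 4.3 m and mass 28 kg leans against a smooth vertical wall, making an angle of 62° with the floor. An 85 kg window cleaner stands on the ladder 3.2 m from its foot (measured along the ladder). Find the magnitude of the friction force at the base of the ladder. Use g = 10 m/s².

About the foot of the ladder:
Ladder weight 28×10 = 280 N acts at 2.15 m along the ladder; its horizontal arm is 2.15·cos62° = 1.009 m → τ = 282.5 N·m clockwise.
Window cleaner: 85×10 = 850 N at 3.2 m → arm 1.502 m → τ = 1277 N·m clockwise.
Wall normal N acts horizontally at the top; its moment arm is the height L sinθ = 4.3·sin62° = 3.797 m, counterclockwise.
Balancing moments: N × 3.797 = 1560, giving N = 411 N.
ΣFx = 0: friction at the foot balances the wall's push, so f = N_wall = 411 N.

f ≈ 411 N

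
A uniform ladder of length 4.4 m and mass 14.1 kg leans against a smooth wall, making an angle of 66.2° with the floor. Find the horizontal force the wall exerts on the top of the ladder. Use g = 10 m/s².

Sum moments about the foot of the ladder (the floor normal and friction both act there and drop out).
Ladder weight 14.1×10 = 141 N acts at 2.2 m along the ladder; its horizontal arm is 2.2·cos66.2° = 0.8878 m → τ = 125.2 N·m clockwise.
Wall normal N acts horizontally at the top; its moment arm is the height L sinθ = 4.4·sin66.2° = 4.026 m, counterclockwise.
Setting net torque to zero: N × 4.026 = 125.2 → N = 31.1 N.

N_wall ≈ 31.1 N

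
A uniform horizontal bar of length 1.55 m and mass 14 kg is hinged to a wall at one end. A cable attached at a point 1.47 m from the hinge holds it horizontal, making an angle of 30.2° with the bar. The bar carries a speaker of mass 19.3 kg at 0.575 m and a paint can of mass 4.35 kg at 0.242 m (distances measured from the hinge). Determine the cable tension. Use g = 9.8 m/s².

Choose the hinge as the axis so the unknown hinge reaction has zero arm there.
Beam weight: 14 × 9.8 = 137.2 N down at 0.775 m → arm 0.775 m, τ = 137.2 × 0.775 = 106.3 N·m clockwise.
Speaker: 19.3 × 9.8 = 189.1 N down at 0.575 m → arm 0.575 m, τ = 189.1 × 0.575 = 108.7 N·m clockwise.
Paint can: 4.35 × 9.8 = 42.63 N down at 0.242 m → arm 0.242 m, τ = 42.63 × 0.242 = 10.32 N·m clockwise.
Total clockwise load moment = 225.3 N·m.
The cable tension T acts at 1.47 m; only its component perpendicular to the bar, T sinθ, produces torque. sin 30.2° = 0.503.
For rotational equilibrium, T × 1.47 × 0.503 = 225.3, so T = 225.3 / 0.7394 = 305 N.

T ≈ 305 N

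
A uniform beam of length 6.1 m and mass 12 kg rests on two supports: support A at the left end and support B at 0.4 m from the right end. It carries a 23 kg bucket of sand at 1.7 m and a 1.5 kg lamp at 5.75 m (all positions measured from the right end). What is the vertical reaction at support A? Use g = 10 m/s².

R_A ≈ 122 N

About support B:
Beam weight: 12 × 10 = 120 N down at 3.05 m → arm 2.65 m, τ = 120 × 2.65 = 318 N·m counterclockwise.
Bucket of sand: 23 × 10 = 230 N down at 1.7 m → arm 1.3 m, τ = 230 × 1.3 = 299 N·m counterclockwise.
Lamp: 1.5 × 10 = 15 N down at 5.75 m → arm 5.35 m, τ = 15 × 5.35 = 80.25 N·m counterclockwise.
Net load moment about support B = 697.2 N·m counterclockwise.
Reaction R at support A is upward at 6.1 m, arm 5.7 m → moment R × 5.7 clockwise.
Balancing moments: R × 5.7 = 697.2, giving R = 122 N.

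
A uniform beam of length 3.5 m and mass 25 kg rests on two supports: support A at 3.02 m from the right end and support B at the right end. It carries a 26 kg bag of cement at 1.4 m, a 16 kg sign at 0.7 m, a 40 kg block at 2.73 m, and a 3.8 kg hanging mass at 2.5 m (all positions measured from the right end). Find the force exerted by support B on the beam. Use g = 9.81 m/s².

Taking torques about support A:
Beam weight: 25 × 9.81 = 245.2 N down at 1.75 m → arm 1.27 m, τ = 245.2 × 1.27 = 311.4 N·m clockwise.
Bag of cement: 26 × 9.81 = 255.1 N down at 1.4 m → arm 1.62 m, τ = 255.1 × 1.62 = 413.3 N·m clockwise.
Sign: 16 × 9.81 = 157 N down at 0.7 m → arm 2.32 m, τ = 157 × 2.32 = 364.2 N·m clockwise.
Block: 40 × 9.81 = 392.4 N down at 2.73 m → arm 0.29 m, τ = 392.4 × 0.29 = 113.8 N·m clockwise.
Hanging mass: 3.8 × 9.81 = 37.28 N down at 2.5 m → arm 0.52 m, τ = 37.28 × 0.52 = 19.39 N·m clockwise.
Net load moment about support A = 1222 N·m clockwise.
Reaction R at support B is upward at 0 m, arm 3.02 m → moment R × 3.02 counterclockwise.
For rotational equilibrium, R × 3.02 = 1222, so R = 405 N.

R_B ≈ 405 N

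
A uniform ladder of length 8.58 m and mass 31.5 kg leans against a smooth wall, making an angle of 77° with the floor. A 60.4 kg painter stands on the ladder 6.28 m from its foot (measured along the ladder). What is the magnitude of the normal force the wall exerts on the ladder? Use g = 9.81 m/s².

N_wall ≈ 136 N

Taking torques about the foot of the ladder:
Ladder weight 31.5×9.81 = 309 N acts at 4.29 m along the ladder; its horizontal arm is 4.29·cos77° = 0.965 m → τ = 298.2 N·m clockwise.
Painter: 60.4×9.81 = 592.5 N at 6.28 m → arm 1.413 m → τ = 837.2 N·m clockwise.
Wall normal N acts horizontally at the top; its moment arm is the height L sinθ = 8.58·sin77° = 8.36 m, counterclockwise.
For rotational equilibrium, N × 8.36 = 1135, so N = 136 N.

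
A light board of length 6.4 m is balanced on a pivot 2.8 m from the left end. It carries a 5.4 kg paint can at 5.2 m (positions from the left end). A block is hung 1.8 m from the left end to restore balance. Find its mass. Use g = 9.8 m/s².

m ≈ 13 kg

Sum moments about the pivot (at 2.8 m from the left end) (the support reaction has zero arm there).
Paint can: 5.4 × 9.8 = 52.92 N down at 5.2 m → arm 2.4 m, τ = 52.92 × 2.4 = 127 N·m clockwise.
Net moment of known loads = 127 N·m clockwise.
An unknown mass m at 1.8 m has arm 1 m; its moment is m·g·1 counterclockwise.
For rotational equilibrium, m × 9.8 × 1 = 127, so m = 127 / (9.8 × 1) = 13 kg.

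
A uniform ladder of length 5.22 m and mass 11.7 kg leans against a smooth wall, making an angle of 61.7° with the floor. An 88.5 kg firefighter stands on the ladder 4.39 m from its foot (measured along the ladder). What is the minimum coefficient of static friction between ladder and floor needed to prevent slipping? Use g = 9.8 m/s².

Sum moments about the foot of the ladder (the floor normal and friction both act there and drop out).
Ladder weight 11.7×9.8 = 114.7 N acts at 2.61 m along the ladder; its horizontal arm is 2.61·cos61.7° = 1.237 m → τ = 141.9 N·m clockwise.
Firefighter: 88.5×9.8 = 867.3 N at 4.39 m → arm 2.081 m → τ = 1805 N·m clockwise.
Wall normal N acts horizontally at the top; its moment arm is the height L sinθ = 5.22·sin61.7° = 4.596 m, counterclockwise.
Στ = 0 ⇒ N × 4.596 = 1947 ⇒ N = 423.6 N.
ΣFx = 0 ⇒ f = N_wall = 423.6 N. ΣFy = 0 ⇒ N_floor = 982 N.
μ_min = f / N_floor = 423.6 / 982 = 0.431.

μ_min ≈ 0.431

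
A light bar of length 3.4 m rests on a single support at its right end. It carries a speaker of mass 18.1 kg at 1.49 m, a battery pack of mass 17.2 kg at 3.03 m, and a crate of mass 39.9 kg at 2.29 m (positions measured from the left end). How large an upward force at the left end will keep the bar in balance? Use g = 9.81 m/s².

F ≈ 246 N

Sum moments about the right end (the unknown pivot reaction has zero arm there).
Speaker: 18.1 × 9.81 = 177.6 N down at 1.49 m → arm 1.91 m, τ = 177.6 × 1.91 = 339.2 N·m counterclockwise.
Battery pack: 17.2 × 9.81 = 168.7 N down at 3.03 m → arm 0.37 m, τ = 168.7 × 0.37 = 62.42 N·m counterclockwise.
Crate: 39.9 × 9.81 = 391.4 N down at 2.29 m → arm 1.11 m, τ = 391.4 × 1.11 = 434.5 N·m counterclockwise.
Net moment of the loads = 836.1 N·m counterclockwise.
The upward force F acts at the left end, arm 3.4 m, giving F × 3.4 clockwise.
Balancing moments: F × 3.4 = 836.1, giving F = 836.1 / 3.4 = 246 N.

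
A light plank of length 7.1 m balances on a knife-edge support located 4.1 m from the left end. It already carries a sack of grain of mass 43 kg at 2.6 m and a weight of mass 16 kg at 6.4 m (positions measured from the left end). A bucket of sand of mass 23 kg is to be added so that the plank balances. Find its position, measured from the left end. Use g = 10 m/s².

Take moments about the knife-edge support (at 4.1 m from the left end).
Sack of grain: 43 × 10 = 430 N down at 2.6 m → arm 1.5 m, τ = 430 × 1.5 = 645 N·m counterclockwise.
Weight: 16 × 10 = 160 N down at 6.4 m → arm 2.3 m, τ = 160 × 2.3 = 368 N·m clockwise.
Net moment of existing loads = 277 N·m counterclockwise.
The bucket of sand weighs 23 × 10 = 230 N and must supply an equal clockwise moment, so its lever arm about the knife-edge support is 277 / 230 = 1.2 m.
That puts it at 4.1 + 1.2 = 5.3 m from the left end.

x ≈ 5.3 m from the left end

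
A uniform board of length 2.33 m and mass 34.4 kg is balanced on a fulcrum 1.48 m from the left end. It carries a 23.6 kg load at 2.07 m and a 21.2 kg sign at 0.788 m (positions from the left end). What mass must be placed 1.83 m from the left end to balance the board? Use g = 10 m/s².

m ≈ 33.1 kg

Choose the fulcrum (at 1.48 m from the left end) as the axis so the support reaction has zero arm there.
Beam weight: 34.4 × 10 = 344 N down at 1.165 m → arm 0.315 m, τ = 344 × 0.315 = 108.4 N·m counterclockwise.
Load: 23.6 × 10 = 236 N down at 2.07 m → arm 0.59 m, τ = 236 × 0.59 = 139.2 N·m clockwise.
Sign: 21.2 × 10 = 212 N down at 0.788 m → arm 0.692 m, τ = 212 × 0.692 = 146.7 N·m counterclockwise.
Net moment of known loads = 115.9 N·m counterclockwise.
An unknown mass m at 1.83 m has arm 0.35 m; its moment is m·g·0.35 clockwise.
Στ = 0 ⇒ m × 10 × 0.35 = 115.9 ⇒ m = 115.9 / (10 × 0.35) = 33.1 kg.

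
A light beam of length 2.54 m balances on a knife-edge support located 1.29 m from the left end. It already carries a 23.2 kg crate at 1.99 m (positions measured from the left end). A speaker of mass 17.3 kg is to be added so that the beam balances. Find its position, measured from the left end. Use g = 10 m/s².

x ≈ 0.351 m from the left end

About the knife-edge support (at 1.29 m from the left end):
Crate: 23.2 × 10 = 232 N down at 1.99 m → arm 0.7 m, τ = 232 × 0.7 = 162.4 N·m clockwise.
Net moment of existing loads = 162.4 N·m clockwise.
The speaker weighs 17.3 × 10 = 173 N and must supply an equal counterclockwise moment, so its lever arm about the knife-edge support is 162.4 / 173 = 0.939 m.
That puts it at 1.29 − 0.939 = 0.351 m from the left end.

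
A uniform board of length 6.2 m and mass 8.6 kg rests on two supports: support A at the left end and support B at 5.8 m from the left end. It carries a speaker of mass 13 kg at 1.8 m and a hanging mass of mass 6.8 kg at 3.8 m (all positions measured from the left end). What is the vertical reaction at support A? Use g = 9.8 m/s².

About support B:
Beam weight: 8.6 × 9.8 = 84.28 N down at 3.1 m → arm 2.7 m, τ = 84.28 × 2.7 = 227.6 N·m counterclockwise.
Speaker: 13 × 9.8 = 127.4 N down at 1.8 m → arm 4 m, τ = 127.4 × 4 = 509.6 N·m counterclockwise.
Hanging mass: 6.8 × 9.8 = 66.64 N down at 3.8 m → arm 2 m, τ = 66.64 × 2 = 133.3 N·m counterclockwise.
Net load moment about support B = 870.5 N·m counterclockwise.
Reaction R at support A is upward at 0 m, arm 5.8 m → moment R × 5.8 clockwise.
For rotational equilibrium, R × 5.8 = 870.5, so R = 150 N.

R_A ≈ 150 N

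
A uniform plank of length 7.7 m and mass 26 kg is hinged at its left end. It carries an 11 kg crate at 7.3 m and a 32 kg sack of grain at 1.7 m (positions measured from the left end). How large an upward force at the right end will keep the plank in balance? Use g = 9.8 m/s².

F ≈ 299 N

About the left end:
Beam weight: 26 × 9.8 = 254.8 N down at 3.85 m → arm 3.85 m, τ = 254.8 × 3.85 = 981 N·m clockwise.
Crate: 11 × 9.8 = 107.8 N down at 7.3 m → arm 7.3 m, τ = 107.8 × 7.3 = 786.9 N·m clockwise.
Sack of grain: 32 × 9.8 = 313.6 N down at 1.7 m → arm 1.7 m, τ = 313.6 × 1.7 = 533.1 N·m clockwise.
Net moment of the loads = 2301 N·m clockwise.
The upward force F acts at the right end, arm 7.7 m, giving F × 7.7 counterclockwise.
Setting net torque to zero: F × 7.7 = 2301 → F = 2301 / 7.7 = 299 N.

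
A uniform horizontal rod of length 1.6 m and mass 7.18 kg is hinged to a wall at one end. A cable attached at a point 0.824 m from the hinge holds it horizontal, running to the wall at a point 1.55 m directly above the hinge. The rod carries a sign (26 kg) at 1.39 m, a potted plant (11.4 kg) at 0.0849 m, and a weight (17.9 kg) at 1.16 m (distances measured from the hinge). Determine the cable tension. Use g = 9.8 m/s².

T ≈ 857 N

Take moments about the hinge.
Beam weight: 7.18 × 9.8 = 70.36 N down at 0.8 m → arm 0.8 m, τ = 70.36 × 0.8 = 56.29 N·m clockwise.
Sign: 26 × 9.8 = 254.8 N down at 1.39 m → arm 1.39 m, τ = 254.8 × 1.39 = 354.2 N·m clockwise.
Potted plant: 11.4 × 9.8 = 111.7 N down at 0.0849 m → arm 0.0849 m, τ = 111.7 × 0.0849 = 9.483 N·m clockwise.
Weight: 17.9 × 9.8 = 175.4 N down at 1.16 m → arm 1.16 m, τ = 175.4 × 1.16 = 203.5 N·m clockwise.
Total clockwise load moment = 623.5 N·m.
The cable tension T acts at 0.824 m; only its component perpendicular to the rod, T sinθ, produces torque. sinθ = h/√(h²+d²) = 1.55/√(1.55²+0.824²) = 0.883.
Balancing moments: T × 0.824 × 0.883 = 623.5, giving T = 623.5 / 0.7276 = 857 N.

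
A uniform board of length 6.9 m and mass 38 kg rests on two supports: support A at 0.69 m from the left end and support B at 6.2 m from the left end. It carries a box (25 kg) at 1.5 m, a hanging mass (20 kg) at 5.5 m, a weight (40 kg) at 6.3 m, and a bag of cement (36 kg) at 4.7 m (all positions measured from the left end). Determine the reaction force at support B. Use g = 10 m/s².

Choose support A as the axis so its reaction then has zero moment arm.
Beam weight: 38 × 10 = 380 N down at 3.45 m → arm 2.76 m, τ = 380 × 2.76 = 1049 N·m clockwise.
Box: 25 × 10 = 250 N down at 1.5 m → arm 0.81 m, τ = 250 × 0.81 = 202.5 N·m clockwise.
Hanging mass: 20 × 10 = 200 N down at 5.5 m → arm 4.81 m, τ = 200 × 4.81 = 962 N·m clockwise.
Weight: 40 × 10 = 400 N down at 6.3 m → arm 5.61 m, τ = 400 × 5.61 = 2244 N·m clockwise.
Bag of cement: 36 × 10 = 360 N down at 4.7 m → arm 4.01 m, τ = 360 × 4.01 = 1444 N·m clockwise.
Net load moment about support A = 5902 N·m clockwise.
Reaction R at support B is upward at 6.2 m, arm 5.51 m → moment R × 5.51 counterclockwise.
Balancing moments: R × 5.51 = 5902, giving R = 1070 N.

R_B ≈ 1070 N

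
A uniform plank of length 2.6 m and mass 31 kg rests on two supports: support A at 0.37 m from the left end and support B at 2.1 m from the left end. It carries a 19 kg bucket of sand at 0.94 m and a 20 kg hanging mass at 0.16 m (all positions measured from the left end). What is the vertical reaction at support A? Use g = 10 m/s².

R_A ≈ 495 N

Choose support B as the axis so its reaction then has zero moment arm.
Beam weight: 31 × 10 = 310 N down at 1.3 m → arm 0.8 m, τ = 310 × 0.8 = 248 N·m counterclockwise.
Bucket of sand: 19 × 10 = 190 N down at 0.94 m → arm 1.16 m, τ = 190 × 1.16 = 220.4 N·m counterclockwise.
Hanging mass: 20 × 10 = 200 N down at 0.16 m → arm 1.94 m, τ = 200 × 1.94 = 388 N·m counterclockwise.
Net load moment about support B = 856.4 N·m counterclockwise.
Reaction R at support A is upward at 0.37 m, arm 1.73 m → moment R × 1.73 clockwise.
For rotational equilibrium, R × 1.73 = 856.4, so R = 495 N.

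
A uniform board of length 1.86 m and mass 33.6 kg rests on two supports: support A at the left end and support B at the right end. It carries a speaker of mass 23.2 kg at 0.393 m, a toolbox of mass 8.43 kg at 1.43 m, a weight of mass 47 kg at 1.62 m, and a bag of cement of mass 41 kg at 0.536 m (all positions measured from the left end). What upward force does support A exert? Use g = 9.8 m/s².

R_A ≈ 709 N

Sum moments about support B (its reaction then has zero moment arm).
Beam weight: 33.6 × 9.8 = 329.3 N down at 0.93 m → arm 0.93 m, τ = 329.3 × 0.93 = 306.2 N·m counterclockwise.
Speaker: 23.2 × 9.8 = 227.4 N down at 0.393 m → arm 1.467 m, τ = 227.4 × 1.467 = 333.6 N·m counterclockwise.
Toolbox: 8.43 × 9.8 = 82.61 N down at 1.43 m → arm 0.43 m, τ = 82.61 × 0.43 = 35.52 N·m counterclockwise.
Weight: 47 × 9.8 = 460.6 N down at 1.62 m → arm 0.24 m, τ = 460.6 × 0.24 = 110.5 N·m counterclockwise.
Bag of cement: 41 × 9.8 = 401.8 N down at 0.536 m → arm 1.324 m, τ = 401.8 × 1.324 = 532 N·m counterclockwise.
Net load moment about support B = 1318 N·m counterclockwise.
Reaction R at support A is upward at 0 m, arm 1.86 m → moment R × 1.86 clockwise.
Στ = 0 ⇒ R × 1.86 = 1318 ⇒ R = 709 N.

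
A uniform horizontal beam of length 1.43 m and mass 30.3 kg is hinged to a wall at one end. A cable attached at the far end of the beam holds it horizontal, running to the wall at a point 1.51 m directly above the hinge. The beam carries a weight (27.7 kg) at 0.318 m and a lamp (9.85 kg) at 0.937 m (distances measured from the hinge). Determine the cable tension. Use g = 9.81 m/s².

Sum moments about the hinge (the unknown hinge reaction has zero arm there).
Beam weight: 30.3 × 9.81 = 297.2 N down at 0.715 m → arm 0.715 m, τ = 297.2 × 0.715 = 212.5 N·m clockwise.
Weight: 27.7 × 9.81 = 271.7 N down at 0.318 m → arm 0.318 m, τ = 271.7 × 0.318 = 86.4 N·m clockwise.
Lamp: 9.85 × 9.81 = 96.63 N down at 0.937 m → arm 0.937 m, τ = 96.63 × 0.937 = 90.54 N·m clockwise.
Total clockwise load moment = 389.4 N·m.
The cable tension T acts at 1.43 m; only its component perpendicular to the beam, T sinθ, produces torque. sinθ = h/√(h²+d²) = 1.51/√(1.51²+1.43²) = 0.7261.
For rotational equilibrium, T × 1.43 × 0.7261 = 389.4, so T = 389.4 / 1.038 = 375 N.

T ≈ 375 N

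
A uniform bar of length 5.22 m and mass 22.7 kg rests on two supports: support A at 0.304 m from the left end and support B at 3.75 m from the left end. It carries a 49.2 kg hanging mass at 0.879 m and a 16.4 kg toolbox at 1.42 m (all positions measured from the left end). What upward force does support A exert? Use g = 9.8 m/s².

R_A ≈ 584 N

Take moments about support B.
Beam weight: 22.7 × 9.8 = 222.5 N down at 2.61 m → arm 1.14 m, τ = 222.5 × 1.14 = 253.6 N·m counterclockwise.
Hanging mass: 49.2 × 9.8 = 482.2 N down at 0.879 m → arm 2.871 m, τ = 482.2 × 2.871 = 1384 N·m counterclockwise.
Toolbox: 16.4 × 9.8 = 160.7 N down at 1.42 m → arm 2.33 m, τ = 160.7 × 2.33 = 374.4 N·m counterclockwise.
Net load moment about support B = 2012 N·m counterclockwise.
Reaction R at support A is upward at 0.304 m, arm 3.446 m → moment R × 3.446 clockwise.
For rotational equilibrium, R × 3.446 = 2012, so R = 584 N.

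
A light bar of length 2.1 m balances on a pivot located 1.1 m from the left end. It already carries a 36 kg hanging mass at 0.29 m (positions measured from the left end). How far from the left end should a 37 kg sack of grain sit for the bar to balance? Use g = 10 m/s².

x ≈ 1.89 m from the left end

Take moments about the pivot (at 1.1 m from the left end).
Hanging mass: 36 × 10 = 360 N down at 0.29 m → arm 0.81 m, τ = 360 × 0.81 = 291.6 N·m counterclockwise.
Net moment of existing loads = 291.6 N·m counterclockwise.
The sack of grain weighs 37 × 10 = 370 N and must supply an equal clockwise moment, so its lever arm about the pivot is 291.6 / 370 = 0.788 m.
That puts it at 1.1 + 0.788 = 1.89 m from the left end.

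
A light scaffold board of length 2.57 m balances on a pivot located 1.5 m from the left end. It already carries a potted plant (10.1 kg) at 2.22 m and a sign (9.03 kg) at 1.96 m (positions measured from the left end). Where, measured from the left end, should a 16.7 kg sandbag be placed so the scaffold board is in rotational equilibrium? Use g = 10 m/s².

About the pivot (at 1.5 m from the left end):
Potted plant: 10.1 × 10 = 101 N down at 2.22 m → arm 0.72 m, τ = 101 × 0.72 = 72.72 N·m clockwise.
Sign: 9.03 × 10 = 90.3 N down at 1.96 m → arm 0.46 m, τ = 90.3 × 0.46 = 41.54 N·m clockwise.
Net moment of existing loads = 114.3 N·m clockwise.
The sandbag weighs 16.7 × 10 = 167 N and must supply an equal counterclockwise moment, so its lever arm about the pivot is 114.3 / 167 = 0.684 m.
That puts it at 1.5 − 0.684 = 0.816 m from the left end.

x ≈ 0.816 m from the left end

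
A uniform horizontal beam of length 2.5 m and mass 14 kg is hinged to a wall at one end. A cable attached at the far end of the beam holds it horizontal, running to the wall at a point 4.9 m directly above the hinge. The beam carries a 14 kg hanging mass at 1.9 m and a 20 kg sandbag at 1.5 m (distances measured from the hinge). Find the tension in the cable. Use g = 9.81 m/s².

T ≈ 326 N

About the hinge:
Beam weight: 14 × 9.81 = 137.3 N down at 1.25 m → arm 1.25 m, τ = 137.3 × 1.25 = 171.6 N·m clockwise.
Hanging mass: 14 × 9.81 = 137.3 N down at 1.9 m → arm 1.9 m, τ = 137.3 × 1.9 = 260.9 N·m clockwise.
Sandbag: 20 × 9.81 = 196.2 N down at 1.5 m → arm 1.5 m, τ = 196.2 × 1.5 = 294.3 N·m clockwise.
Total clockwise load moment = 726.8 N·m.
The cable tension T acts at 2.5 m; only its component perpendicular to the beam, T sinθ, produces torque. sinθ = h/√(h²+d²) = 4.9/√(4.9²+2.5²) = 0.8908.
Στ = 0 ⇒ T × 2.5 × 0.8908 = 726.8 ⇒ T = 726.8 / 2.227 = 326 N.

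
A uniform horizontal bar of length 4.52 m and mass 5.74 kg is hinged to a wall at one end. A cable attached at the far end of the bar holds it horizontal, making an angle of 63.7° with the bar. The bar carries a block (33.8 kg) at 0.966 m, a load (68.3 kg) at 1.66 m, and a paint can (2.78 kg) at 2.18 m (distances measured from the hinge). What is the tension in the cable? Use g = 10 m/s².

Sum moments about the hinge (the unknown hinge reaction has zero arm there).
Beam weight: 5.74 × 10 = 57.4 N down at 2.26 m → arm 2.26 m, τ = 57.4 × 2.26 = 129.7 N·m clockwise.
Block: 33.8 × 10 = 338 N down at 0.966 m → arm 0.966 m, τ = 338 × 0.966 = 326.5 N·m clockwise.
Load: 68.3 × 10 = 683 N down at 1.66 m → arm 1.66 m, τ = 683 × 1.66 = 1134 N·m clockwise.
Paint can: 2.78 × 10 = 27.8 N down at 2.18 m → arm 2.18 m, τ = 27.8 × 2.18 = 60.6 N·m clockwise.
Total clockwise load moment = 1651 N·m.
The cable tension T acts at 4.52 m; only its component perpendicular to the bar, T sinθ, produces torque. sin 63.7° = 0.8965.
Balancing moments: T × 4.52 × 0.8965 = 1651, giving T = 1651 / 4.052 = 407 N.

T ≈ 407 N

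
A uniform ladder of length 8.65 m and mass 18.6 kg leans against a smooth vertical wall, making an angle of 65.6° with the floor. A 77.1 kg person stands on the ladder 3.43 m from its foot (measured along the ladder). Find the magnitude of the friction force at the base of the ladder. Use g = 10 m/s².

Take moments about the foot of the ladder.
Ladder weight 18.6×10 = 186 N acts at 4.325 m along the ladder; its horizontal arm is 4.325·cos65.6° = 1.787 m → τ = 332.4 N·m clockwise.
Person: 77.1×10 = 771 N at 3.43 m → arm 1.417 m → τ = 1093 N·m clockwise.
Wall normal N acts horizontally at the top; its moment arm is the height L sinθ = 8.65·sin65.6° = 7.877 m, counterclockwise.
For rotational equilibrium, N × 7.877 = 1425, so N = 181 N.
ΣFx = 0: friction at the foot balances the wall's push, so f = N_wall = 181 N.

f ≈ 181 N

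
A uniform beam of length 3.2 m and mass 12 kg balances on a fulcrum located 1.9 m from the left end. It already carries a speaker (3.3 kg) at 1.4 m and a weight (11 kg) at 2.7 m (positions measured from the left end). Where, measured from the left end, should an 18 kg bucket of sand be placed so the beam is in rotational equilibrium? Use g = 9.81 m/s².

x ≈ 1.7 m from the left end

Sum moments about the fulcrum (at 1.9 m from the left end) (the support reaction has zero arm there).
Beam weight: 12 × 9.81 = 117.7 N down at 1.6 m → arm 0.3 m, τ = 117.7 × 0.3 = 35.31 N·m counterclockwise.
Speaker: 3.3 × 9.81 = 32.37 N down at 1.4 m → arm 0.5 m, τ = 32.37 × 0.5 = 16.18 N·m counterclockwise.
Weight: 11 × 9.81 = 107.9 N down at 2.7 m → arm 0.8 m, τ = 107.9 × 0.8 = 86.32 N·m clockwise.
Net moment of existing loads = 34.83 N·m clockwise.
The bucket of sand weighs 18 × 9.81 = 176.6 N and must supply an equal counterclockwise moment, so its lever arm about the fulcrum is 34.83 / 176.6 = 0.197 m.
That puts it at 1.9 − 0.197 = 1.7 m from the left end.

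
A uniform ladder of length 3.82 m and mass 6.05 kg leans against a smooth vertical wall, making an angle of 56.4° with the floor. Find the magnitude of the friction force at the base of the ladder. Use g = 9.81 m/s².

Taking torques about the foot of the ladder:
Ladder weight 6.05×9.81 = 59.35 N acts at 1.91 m along the ladder; its horizontal arm is 1.91·cos56.4° = 1.057 m → τ = 62.73 N·m clockwise.
Wall normal N acts horizontally at the top; its moment arm is the height L sinθ = 3.82·sin56.4° = 3.182 m, counterclockwise.
Setting net torque to zero: N × 3.182 = 62.73 → N = 19.7 N.
ΣFx = 0: friction at the foot balances the wall's push, so f = N_wall = 19.7 N.

f ≈ 19.7 N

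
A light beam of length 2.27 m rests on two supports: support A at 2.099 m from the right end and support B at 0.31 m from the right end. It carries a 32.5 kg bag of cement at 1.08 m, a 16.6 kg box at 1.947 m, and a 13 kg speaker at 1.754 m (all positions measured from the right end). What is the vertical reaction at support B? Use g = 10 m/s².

R_B ≈ 224 N

About support A:
Bag of cement: 32.5 × 10 = 325 N down at 1.08 m → arm 1.019 m, τ = 325 × 1.019 = 331.2 N·m clockwise.
Box: 16.6 × 10 = 166 N down at 1.947 m → arm 0.152 m, τ = 166 × 0.152 = 25.23 N·m clockwise.
Speaker: 13 × 10 = 130 N down at 1.754 m → arm 0.345 m, τ = 130 × 0.345 = 44.85 N·m clockwise.
Net load moment about support A = 401.3 N·m clockwise.
Reaction R at support B is upward at 0.31 m, arm 1.789 m → moment R × 1.789 counterclockwise.
Setting net torque to zero: R × 1.789 = 401.3 → R = 224 N.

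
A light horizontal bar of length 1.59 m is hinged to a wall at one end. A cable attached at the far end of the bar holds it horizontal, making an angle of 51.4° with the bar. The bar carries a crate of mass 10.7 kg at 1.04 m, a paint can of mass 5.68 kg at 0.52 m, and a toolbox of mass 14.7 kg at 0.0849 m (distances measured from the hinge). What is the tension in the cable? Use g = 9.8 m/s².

T ≈ 121 N

Choose the hinge as the axis so the unknown hinge reaction has zero arm there.
Crate: 10.7 × 9.8 = 104.9 N down at 1.04 m → arm 1.04 m, τ = 104.9 × 1.04 = 109.1 N·m clockwise.
Paint can: 5.68 × 9.8 = 55.66 N down at 0.52 m → arm 0.52 m, τ = 55.66 × 0.52 = 28.94 N·m clockwise.
Toolbox: 14.7 × 9.8 = 144.1 N down at 0.0849 m → arm 0.0849 m, τ = 144.1 × 0.0849 = 12.23 N·m clockwise.
Total clockwise load moment = 150.3 N·m.
The cable tension T acts at 1.59 m; only its component perpendicular to the bar, T sinθ, produces torque. sin 51.4° = 0.7815.
Setting net torque to zero: T × 1.59 × 0.7815 = 150.3 → T = 150.3 / 1.243 = 121 N.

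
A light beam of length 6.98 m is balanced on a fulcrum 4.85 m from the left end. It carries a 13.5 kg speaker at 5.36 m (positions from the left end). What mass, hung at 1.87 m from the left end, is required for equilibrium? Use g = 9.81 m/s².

Sum moments about the fulcrum (at 4.85 m from the left end) (the support reaction has zero arm there).
Speaker: 13.5 × 9.81 = 132.4 N down at 5.36 m → arm 0.51 m, τ = 132.4 × 0.51 = 67.52 N·m clockwise.
Net moment of known loads = 67.52 N·m clockwise.
An unknown mass m at 1.87 m has arm 2.98 m; its moment is m·g·2.98 counterclockwise.
Στ = 0 ⇒ m × 9.81 × 2.98 = 67.52 ⇒ m = 67.52 / (9.81 × 2.98) = 2.31 kg.

m ≈ 2.31 kg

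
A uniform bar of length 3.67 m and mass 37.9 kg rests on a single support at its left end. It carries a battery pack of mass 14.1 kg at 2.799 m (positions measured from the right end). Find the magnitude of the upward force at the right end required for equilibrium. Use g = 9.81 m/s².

F ≈ 219 N

Taking torques about the left end:
Beam weight: 37.9 × 9.81 = 371.8 N down at 1.835 m → arm 1.835 m, τ = 371.8 × 1.835 = 682.3 N·m clockwise.
Battery pack: 14.1 × 9.81 = 138.3 N down at 2.799 m → arm 0.871 m, τ = 138.3 × 0.871 = 120.5 N·m clockwise.
Net moment of the loads = 802.8 N·m clockwise.
The upward force F acts at the right end, arm 3.67 m, giving F × 3.67 counterclockwise.
For rotational equilibrium, F × 3.67 = 802.8, so F = 802.8 / 3.67 = 219 N.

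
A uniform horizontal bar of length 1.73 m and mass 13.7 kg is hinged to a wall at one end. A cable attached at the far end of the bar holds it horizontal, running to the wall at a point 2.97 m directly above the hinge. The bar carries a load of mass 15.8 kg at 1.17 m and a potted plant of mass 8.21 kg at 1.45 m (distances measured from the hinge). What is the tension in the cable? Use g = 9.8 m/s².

T ≈ 277 N

Take moments about the hinge.
Beam weight: 13.7 × 9.8 = 134.3 N down at 0.865 m → arm 0.865 m, τ = 134.3 × 0.865 = 116.2 N·m clockwise.
Load: 15.8 × 9.8 = 154.8 N down at 1.17 m → arm 1.17 m, τ = 154.8 × 1.17 = 181.1 N·m clockwise.
Potted plant: 8.21 × 9.8 = 80.46 N down at 1.45 m → arm 1.45 m, τ = 80.46 × 1.45 = 116.7 N·m clockwise.
Total clockwise load moment = 414 N·m.
The cable tension T acts at 1.73 m; only its component perpendicular to the bar, T sinθ, produces torque. sinθ = h/√(h²+d²) = 2.97/√(2.97²+1.73²) = 0.8641.
Στ = 0 ⇒ T × 1.73 × 0.8641 = 414 ⇒ T = 414 / 1.495 = 277 N.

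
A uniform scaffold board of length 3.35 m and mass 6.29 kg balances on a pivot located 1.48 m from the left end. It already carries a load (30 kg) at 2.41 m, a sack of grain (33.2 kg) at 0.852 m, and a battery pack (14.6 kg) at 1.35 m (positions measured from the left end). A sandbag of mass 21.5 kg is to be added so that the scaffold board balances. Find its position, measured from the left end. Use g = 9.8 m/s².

About the pivot (at 1.48 m from the left end):
Beam weight: 6.29 × 9.8 = 61.64 N down at 1.675 m → arm 0.195 m, τ = 61.64 × 0.195 = 12.02 N·m clockwise.
Load: 30 × 9.8 = 294 N down at 2.41 m → arm 0.93 m, τ = 294 × 0.93 = 273.4 N·m clockwise.
Sack of grain: 33.2 × 9.8 = 325.4 N down at 0.852 m → arm 0.628 m, τ = 325.4 × 0.628 = 204.4 N·m counterclockwise.
Battery pack: 14.6 × 9.8 = 143.1 N down at 1.35 m → arm 0.13 m, τ = 143.1 × 0.13 = 18.6 N·m counterclockwise.
Net moment of existing loads = 62.42 N·m clockwise.
The sandbag weighs 21.5 × 9.8 = 210.7 N and must supply an equal counterclockwise moment, so its lever arm about the pivot is 62.42 / 210.7 = 0.296 m.
That puts it at 1.48 − 0.296 = 1.18 m from the left end.

x ≈ 1.18 m from the left end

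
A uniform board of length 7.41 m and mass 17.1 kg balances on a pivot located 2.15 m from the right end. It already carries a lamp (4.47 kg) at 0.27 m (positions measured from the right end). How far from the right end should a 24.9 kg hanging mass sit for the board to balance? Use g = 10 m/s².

Sum moments about the pivot (at 2.15 m from the right end) (the support reaction has zero arm there).
Beam weight: 17.1 × 10 = 171 N down at 3.705 m → arm 1.555 m, τ = 171 × 1.555 = 265.9 N·m counterclockwise.
Lamp: 4.47 × 10 = 44.7 N down at 0.27 m → arm 1.88 m, τ = 44.7 × 1.88 = 84.04 N·m clockwise.
Net moment of existing loads = 181.9 N·m counterclockwise.
The hanging mass weighs 24.9 × 10 = 249 N and must supply an equal clockwise moment, so its lever arm about the pivot is 181.9 / 249 = 0.731 m.
That puts it at 2.15 − 0.731 = 1.42 m from the right end.

x ≈ 1.42 m from the right end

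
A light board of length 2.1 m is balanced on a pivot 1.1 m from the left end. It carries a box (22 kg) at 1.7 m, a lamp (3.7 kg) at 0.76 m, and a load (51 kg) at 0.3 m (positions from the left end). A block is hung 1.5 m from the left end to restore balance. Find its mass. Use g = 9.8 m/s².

Taking torques about the pivot (at 1.1 m from the left end):
Box: 22 × 9.8 = 215.6 N down at 1.7 m → arm 0.6 m, τ = 215.6 × 0.6 = 129.4 N·m clockwise.
Lamp: 3.7 × 9.8 = 36.26 N down at 0.76 m → arm 0.34 m, τ = 36.26 × 0.34 = 12.33 N·m counterclockwise.
Load: 51 × 9.8 = 499.8 N down at 0.3 m → arm 0.8 m, τ = 499.8 × 0.8 = 399.8 N·m counterclockwise.
Net moment of known loads = 282.7 N·m counterclockwise.
An unknown mass m at 1.5 m has arm 0.4 m; its moment is m·g·0.4 clockwise.
Setting net torque to zero: m × 9.8 × 0.4 = 282.7 → m = 282.7 / (9.8 × 0.4) = 72.1 kg.

m ≈ 72.1 kg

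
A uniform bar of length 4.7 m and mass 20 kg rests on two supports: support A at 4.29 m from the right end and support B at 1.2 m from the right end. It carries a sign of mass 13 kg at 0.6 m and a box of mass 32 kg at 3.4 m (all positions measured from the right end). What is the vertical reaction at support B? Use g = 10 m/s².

Sum moments about support A (its reaction then has zero moment arm).
Beam weight: 20 × 10 = 200 N down at 2.35 m → arm 1.94 m, τ = 200 × 1.94 = 388 N·m clockwise.
Sign: 13 × 10 = 130 N down at 0.6 m → arm 3.69 m, τ = 130 × 3.69 = 479.7 N·m clockwise.
Box: 32 × 10 = 320 N down at 3.4 m → arm 0.89 m, τ = 320 × 0.89 = 284.8 N·m clockwise.
Net load moment about support A = 1152 N·m clockwise.
Reaction R at support B is upward at 1.2 m, arm 3.09 m → moment R × 3.09 counterclockwise.
Balancing moments: R × 3.09 = 1152, giving R = 373 N.

R_B ≈ 373 N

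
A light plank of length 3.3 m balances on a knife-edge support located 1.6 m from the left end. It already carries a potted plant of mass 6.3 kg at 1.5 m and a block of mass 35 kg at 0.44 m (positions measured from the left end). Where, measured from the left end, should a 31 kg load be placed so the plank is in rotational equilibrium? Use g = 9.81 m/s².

x ≈ 2.93 m from the left end

Take moments about the knife-edge support (at 1.6 m from the left end).
Potted plant: 6.3 × 9.81 = 61.8 N down at 1.5 m → arm 0.1 m, τ = 61.8 × 0.1 = 6.18 N·m counterclockwise.
Block: 35 × 9.81 = 343.4 N down at 0.44 m → arm 1.16 m, τ = 343.4 × 1.16 = 398.3 N·m counterclockwise.
Net moment of existing loads = 404.5 N·m counterclockwise.
The load weighs 31 × 9.81 = 304.1 N and must supply an equal clockwise moment, so its lever arm about the knife-edge support is 404.5 / 304.1 = 1.33 m.
That puts it at 1.6 + 1.33 = 2.93 m from the left end.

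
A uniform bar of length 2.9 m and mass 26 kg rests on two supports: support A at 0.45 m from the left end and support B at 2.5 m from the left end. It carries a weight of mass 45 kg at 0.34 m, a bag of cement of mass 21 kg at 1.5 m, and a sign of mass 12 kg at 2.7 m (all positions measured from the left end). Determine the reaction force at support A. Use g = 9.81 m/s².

Taking torques about support B:
Beam weight: 26 × 9.81 = 255.1 N down at 1.45 m → arm 1.05 m, τ = 255.1 × 1.05 = 267.9 N·m counterclockwise.
Weight: 45 × 9.81 = 441.5 N down at 0.34 m → arm 2.16 m, τ = 441.5 × 2.16 = 953.6 N·m counterclockwise.
Bag of cement: 21 × 9.81 = 206 N down at 1.5 m → arm 1 m, τ = 206 × 1 = 206 N·m counterclockwise.
Sign: 12 × 9.81 = 117.7 N down at 2.7 m → arm 0.2 m, τ = 117.7 × 0.2 = 23.54 N·m clockwise.
Net load moment about support B = 1404 N·m counterclockwise.
Reaction R at support A is upward at 0.45 m, arm 2.05 m → moment R × 2.05 clockwise.
For rotational equilibrium, R × 2.05 = 1404, so R = 685 N.

R_A ≈ 685 N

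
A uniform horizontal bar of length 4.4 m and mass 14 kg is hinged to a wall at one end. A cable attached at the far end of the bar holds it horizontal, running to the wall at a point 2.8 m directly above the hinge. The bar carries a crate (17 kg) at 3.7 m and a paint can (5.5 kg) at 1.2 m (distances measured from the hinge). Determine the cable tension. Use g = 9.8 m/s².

T ≈ 416 N

Choose the hinge as the axis so the unknown hinge reaction has zero arm there.
Beam weight: 14 × 9.8 = 137.2 N down at 2.2 m → arm 2.2 m, τ = 137.2 × 2.2 = 301.8 N·m clockwise.
Crate: 17 × 9.8 = 166.6 N down at 3.7 m → arm 3.7 m, τ = 166.6 × 3.7 = 616.4 N·m clockwise.
Paint can: 5.5 × 9.8 = 53.9 N down at 1.2 m → arm 1.2 m, τ = 53.9 × 1.2 = 64.68 N·m clockwise.
Total clockwise load moment = 982.9 N·m.
The cable tension T acts at 4.4 m; only its component perpendicular to the bar, T sinθ, produces torque. sinθ = h/√(h²+d²) = 2.8/√(2.8²+4.4²) = 0.5369.
Στ = 0 ⇒ T × 4.4 × 0.5369 = 982.9 ⇒ T = 982.9 / 2.362 = 416 N.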